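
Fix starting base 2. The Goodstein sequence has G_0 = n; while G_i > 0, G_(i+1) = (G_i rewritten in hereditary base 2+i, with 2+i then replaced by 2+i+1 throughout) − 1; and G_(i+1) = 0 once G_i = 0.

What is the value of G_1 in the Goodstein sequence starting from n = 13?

108

(0) 13|_2 = 2^(2 + 1) + 2^2 + 1 ↦ 3^(3 + 1) + 3^3 + 1|_3 = 109 ⇒ 108
(1) 108|_3 = 3^(3 + 1) + 3^3 ↦ 4^(4 + 1) + 4^4|_4 = 1280 ⇒ 1279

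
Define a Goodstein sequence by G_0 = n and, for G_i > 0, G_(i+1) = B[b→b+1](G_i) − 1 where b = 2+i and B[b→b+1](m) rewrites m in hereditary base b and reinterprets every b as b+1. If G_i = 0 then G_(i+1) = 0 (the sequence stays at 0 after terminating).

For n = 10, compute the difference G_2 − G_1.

942

i=0: 10 = 2^(2 + 1) + 2 (b=2); 2→3: 3^(3 + 1) + 3 = 84; 84−1 = 83
i=1: 83 = 3^(3 + 1) + 2 (b=3); 3→4: 4^(4 + 1) + 2 = 1026; 1026−1 = 1025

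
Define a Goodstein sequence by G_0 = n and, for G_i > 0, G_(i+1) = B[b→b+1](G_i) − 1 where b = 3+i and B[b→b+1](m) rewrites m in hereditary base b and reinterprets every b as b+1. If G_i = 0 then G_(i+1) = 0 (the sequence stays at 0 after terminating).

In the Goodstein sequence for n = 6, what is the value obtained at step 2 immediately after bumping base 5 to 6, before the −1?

8

6 —HB3→ 2·3 —bump→ 2·4 = 8 —(−1)→ 7
7 —HB4→ 4 + 3 —bump→ 5 + 3 = 8 —(−1)→ 7
7 —HB5→ 5 + 2 —bump→ 6 + 2 = 8 —(−1)→ 7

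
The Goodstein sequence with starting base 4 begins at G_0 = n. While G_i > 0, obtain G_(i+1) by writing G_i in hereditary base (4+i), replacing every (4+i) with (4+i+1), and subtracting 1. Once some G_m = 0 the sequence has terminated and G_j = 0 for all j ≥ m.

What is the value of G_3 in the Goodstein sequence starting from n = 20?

base 4: 20 = 4^2 + 4; at 5: 5^2 + 5 = 30; next = 29
base 5: 29 = 5^2 + 4; at 6: 6^2 + 4 = 40; next = 39
base 6: 39 = 6^2 + 3; at 7: 7^2 + 3 = 52; next = 51
base 7: 51 = 7^2 + 2; at 8: 8^2 + 2 = 66; next = 65

51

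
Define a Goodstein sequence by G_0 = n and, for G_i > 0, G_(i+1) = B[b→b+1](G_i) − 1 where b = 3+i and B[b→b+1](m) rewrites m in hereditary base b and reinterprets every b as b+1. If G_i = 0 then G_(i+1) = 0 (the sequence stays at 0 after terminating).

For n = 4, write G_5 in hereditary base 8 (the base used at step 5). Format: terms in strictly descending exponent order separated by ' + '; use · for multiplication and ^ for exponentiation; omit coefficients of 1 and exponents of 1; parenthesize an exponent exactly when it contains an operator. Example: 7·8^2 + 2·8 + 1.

(0) 4|_3 = 3 + 1 ↦ 4 + 1|_4 = 5 ⇒ 4
(1) 4|_4 = 4 ↦ 5|_5 = 5 ⇒ 4
(2) 4|_5 = 4 ↦ 4|_6 = 4 ⇒ 3
(3) 3|_6 = 3 ↦ 3|_7 = 3 ⇒ 2
(4) 2|_7 = 2 ↦ 2|_8 = 2 ⇒ 1

1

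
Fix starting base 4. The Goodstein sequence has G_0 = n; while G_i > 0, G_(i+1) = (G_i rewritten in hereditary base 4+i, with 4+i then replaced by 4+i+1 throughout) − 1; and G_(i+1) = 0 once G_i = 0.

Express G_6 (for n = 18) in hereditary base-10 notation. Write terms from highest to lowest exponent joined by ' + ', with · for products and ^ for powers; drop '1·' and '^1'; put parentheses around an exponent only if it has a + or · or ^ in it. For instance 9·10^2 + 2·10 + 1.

[0] 18 ≡ 4^2 + 2 (base 4). Lift 5: 27. −1: 26.
[1] 26 ≡ 5^2 + 1 (base 5). Lift 6: 37. −1: 36.
[2] 36 ≡ 6^2 (base 6). Lift 7: 49. −1: 48.
[3] 48 ≡ 6·7 + 6 (base 7). Lift 8: 54. −1: 53.
[4] 53 ≡ 6·8 + 5 (base 8). Lift 9: 59. −1: 58.
[5] 58 ≡ 6·9 + 4 (base 9). Lift 10: 64. −1: 63.
[6] 63 ≡ 6·10 + 3 (base 10). Lift 11: 69. −1: 68.

6·10 + 3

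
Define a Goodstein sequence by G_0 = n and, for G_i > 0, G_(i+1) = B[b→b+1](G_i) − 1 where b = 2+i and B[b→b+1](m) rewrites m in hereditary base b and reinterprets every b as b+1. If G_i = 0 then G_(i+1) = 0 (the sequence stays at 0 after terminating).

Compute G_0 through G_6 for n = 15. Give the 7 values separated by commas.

i=0: 15 = 2^(2 + 1) + 2^2 + 2 + 1 (b=2); 2→3: 3^(3 + 1) + 3^3 + 3 + 1 = 112; 112−1 = 111
i=1: 111 = 3^(3 + 1) + 3^3 + 3 (b=3); 3→4: 4^(4 + 1) + 4^4 + 4 = 1284; 1284−1 = 1283
i=2: 1283 = 4^(4 + 1) + 4^4 + 3 (b=4); 4→5: 5^(5 + 1) + 5^5 + 3 = 18753; 18753−1 = 18752
i=3: 18752 = 5^(5 + 1) + 5^5 + 2 (b=5); 5→6: 6^(6 + 1) + 6^6 + 2 = 326594; 326594−1 = 326593
i=4: 326593 = 6^(6 + 1) + 6^6 + 1 (b=6); 6→7: 7^(7 + 1) + 7^7 + 1 = 6588345; 6588345−1 = 6588344
i=5: 6588344 = 7^(7 + 1) + 7^7 (b=7); 7→8: 8^(8 + 1) + 8^8 = 150994944; 150994944−1 = 150994943

15, 111, 1283, 18752, 326593, 6588344, 150994943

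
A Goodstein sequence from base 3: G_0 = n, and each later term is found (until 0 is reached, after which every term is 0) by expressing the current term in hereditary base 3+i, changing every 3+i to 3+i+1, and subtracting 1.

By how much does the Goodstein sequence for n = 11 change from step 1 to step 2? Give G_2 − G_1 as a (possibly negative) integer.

(0) 11|_3 = 3^2 + 2 ↦ 4^2 + 2|_4 = 18 ⇒ 17
(1) 17|_4 = 4^2 + 1 ↦ 5^2 + 1|_5 = 26 ⇒ 25

8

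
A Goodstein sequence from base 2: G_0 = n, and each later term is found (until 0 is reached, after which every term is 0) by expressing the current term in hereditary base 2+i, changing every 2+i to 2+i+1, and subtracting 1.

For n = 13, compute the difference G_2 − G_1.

1171

G_0 = 13. HB_2(13) = 2^(2 + 1) + 2^2 + 1. Bump = 109. G_1 = 108.
G_1 = 108. HB_3(108) = 3^(3 + 1) + 3^3. Bump = 1280. G_2 = 1279.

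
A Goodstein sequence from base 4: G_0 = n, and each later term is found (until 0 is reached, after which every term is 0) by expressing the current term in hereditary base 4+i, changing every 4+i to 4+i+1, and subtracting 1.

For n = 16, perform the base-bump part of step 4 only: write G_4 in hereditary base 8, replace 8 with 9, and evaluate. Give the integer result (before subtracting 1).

37

[0] 16 ≡ 4^2 (base 4). Lift 5: 25. −1: 24.
[1] 24 ≡ 4·5 + 4 (base 5). Lift 6: 28. −1: 27.
[2] 27 ≡ 4·6 + 3 (base 6). Lift 7: 31. −1: 30.
[3] 30 ≡ 4·7 + 2 (base 7). Lift 8: 34. −1: 33.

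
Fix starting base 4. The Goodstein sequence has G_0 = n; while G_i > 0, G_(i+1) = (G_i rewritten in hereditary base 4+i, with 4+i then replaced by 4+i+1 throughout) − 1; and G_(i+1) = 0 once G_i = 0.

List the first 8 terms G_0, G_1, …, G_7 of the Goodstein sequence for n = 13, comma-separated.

13, 15, 17, 18, 19, 20, 21, 22

step 0: 13 = 3·4 + 1; sub 5 for 4: 3·5 + 1; = 16; G_1 = 16−1 = 15
step 1: 15 = 3·5; sub 6 for 5: 3·6; = 18; G_2 = 18−1 = 17
step 2: 17 = 2·6 + 5; sub 7 for 6: 2·7 + 5; = 19; G_3 = 19−1 = 18
step 3: 18 = 2·7 + 4; sub 8 for 7: 2·8 + 4; = 20; G_4 = 20−1 = 19
step 4: 19 = 2·8 + 3; sub 9 for 8: 2·9 + 3; = 21; G_5 = 21−1 = 20
step 5: 20 = 2·9 + 2; sub 10 for 9: 2·10 + 2; = 22; G_6 = 22−1 = 21
step 6: 21 = 2·10 + 1; sub 11 for 10: 2·11 + 1; = 23; G_7 = 23−1 = 22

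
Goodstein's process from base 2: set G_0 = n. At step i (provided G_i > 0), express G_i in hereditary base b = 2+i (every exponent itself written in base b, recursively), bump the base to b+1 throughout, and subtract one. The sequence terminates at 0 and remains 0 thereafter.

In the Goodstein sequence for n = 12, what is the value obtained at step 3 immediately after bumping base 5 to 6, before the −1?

G_0=12  [base 2] 2^(2 + 1) + 2^2  →[2↦3]→  3^(3 + 1) + 3^3 = 108  −1 ⇒ G_1=107
G_1=107  [base 3] 3^(3 + 1) + 2·3^2 + 2·3 + 2  →[3↦4]→  4^(4 + 1) + 2·4^2 + 2·4 + 2 = 1066  −1 ⇒ G_2=1065
G_2=1065  [base 4] 4^(4 + 1) + 2·4^2 + 2·4 + 1  →[4↦5]→  5^(5 + 1) + 2·5^2 + 2·5 + 1 = 15686  −1 ⇒ G_3=15685

280020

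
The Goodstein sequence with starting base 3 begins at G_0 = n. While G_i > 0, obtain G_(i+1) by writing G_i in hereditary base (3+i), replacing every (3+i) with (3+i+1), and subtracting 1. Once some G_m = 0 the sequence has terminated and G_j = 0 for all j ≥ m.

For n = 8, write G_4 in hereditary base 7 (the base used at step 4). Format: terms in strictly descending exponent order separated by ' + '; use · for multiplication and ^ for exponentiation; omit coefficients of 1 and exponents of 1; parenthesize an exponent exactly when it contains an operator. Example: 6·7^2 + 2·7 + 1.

7 + 4

i=0: 8 = 2·3 + 2 (b=3); 3→4: 2·4 + 2 = 10; 10−1 = 9
i=1: 9 = 2·4 + 1 (b=4); 4→5: 2·5 + 1 = 11; 11−1 = 10
i=2: 10 = 2·5 (b=5); 5→6: 2·6 = 12; 12−1 = 11
i=3: 11 = 6 + 5 (b=6); 6→7: 7 + 5 = 12; 12−1 = 11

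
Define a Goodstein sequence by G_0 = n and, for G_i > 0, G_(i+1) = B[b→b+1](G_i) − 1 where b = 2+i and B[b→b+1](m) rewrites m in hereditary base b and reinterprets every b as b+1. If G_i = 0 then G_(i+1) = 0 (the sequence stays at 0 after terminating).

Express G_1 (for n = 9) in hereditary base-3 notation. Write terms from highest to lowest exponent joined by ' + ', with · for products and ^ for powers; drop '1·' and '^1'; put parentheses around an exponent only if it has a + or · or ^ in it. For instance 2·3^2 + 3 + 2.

step 0: 9 = 2^(2 + 1) + 1; sub 3 for 2: 3^(3 + 1) + 1; = 82; G_1 = 82−1 = 81
step 1: 81 = 3^(3 + 1); sub 4 for 3: 4^(4 + 1); = 1024; G_2 = 1024−1 = 1023

3^(3 + 1)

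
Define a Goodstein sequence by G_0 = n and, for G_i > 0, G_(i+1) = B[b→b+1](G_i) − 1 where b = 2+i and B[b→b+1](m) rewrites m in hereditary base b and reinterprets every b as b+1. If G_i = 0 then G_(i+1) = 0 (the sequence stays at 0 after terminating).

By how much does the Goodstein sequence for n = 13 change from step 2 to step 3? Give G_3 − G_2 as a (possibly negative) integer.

(0) 13|_2 = 2^(2 + 1) + 2^2 + 1 ↦ 3^(3 + 1) + 3^3 + 1|_3 = 109 ⇒ 108
(1) 108|_3 = 3^(3 + 1) + 3^3 ↦ 4^(4 + 1) + 4^4|_4 = 1280 ⇒ 1279
(2) 1279|_4 = 4^(4 + 1) + 3·4^3 + 3·4^2 + 3·4 + 3 ↦ 5^(5 + 1) + 3·5^3 + 3·5^2 + 3·5 + 3|_5 = 16093 ⇒ 16092

14813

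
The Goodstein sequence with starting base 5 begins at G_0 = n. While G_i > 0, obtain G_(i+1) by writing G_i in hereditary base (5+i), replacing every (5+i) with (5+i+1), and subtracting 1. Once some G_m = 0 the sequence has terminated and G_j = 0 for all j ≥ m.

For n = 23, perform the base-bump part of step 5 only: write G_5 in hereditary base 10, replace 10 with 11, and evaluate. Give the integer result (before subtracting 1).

40

G_0 = 23. HB_5(23) = 4·5 + 3. Bump = 27. G_1 = 26.
G_1 = 26. HB_6(26) = 4·6 + 2. Bump = 30. G_2 = 29.
G_2 = 29. HB_7(29) = 4·7 + 1. Bump = 33. G_3 = 32.
G_3 = 32. HB_8(32) = 4·8. Bump = 36. G_4 = 35.
G_4 = 35. HB_9(35) = 3·9 + 8. Bump = 38. G_5 = 37.
G_5 = 37. HB_10(37) = 3·10 + 7. Bump = 40. G_6 = 39.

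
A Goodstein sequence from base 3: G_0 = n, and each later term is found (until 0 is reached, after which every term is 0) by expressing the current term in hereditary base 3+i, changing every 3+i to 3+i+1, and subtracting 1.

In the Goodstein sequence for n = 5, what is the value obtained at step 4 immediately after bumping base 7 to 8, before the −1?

(0) 5|_3 = 3 + 2 ↦ 4 + 2|_4 = 6 ⇒ 5
(1) 5|_4 = 4 + 1 ↦ 5 + 1|_5 = 6 ⇒ 5
(2) 5|_5 = 5 ↦ 6|_6 = 6 ⇒ 5
(3) 5|_6 = 5 ↦ 5|_7 = 5 ⇒ 4
(4) 4|_7 = 4 ↦ 4|_8 = 4 ⇒ 3

4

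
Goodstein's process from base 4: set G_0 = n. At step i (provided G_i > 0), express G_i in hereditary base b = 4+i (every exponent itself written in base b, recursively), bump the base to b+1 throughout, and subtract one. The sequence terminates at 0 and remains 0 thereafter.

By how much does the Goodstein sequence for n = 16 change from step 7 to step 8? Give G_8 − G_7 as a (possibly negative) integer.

step 0: 16 = 4^2; sub 5 for 4: 5^2; = 25; G_1 = 25−1 = 24
step 1: 24 = 4·5 + 4; sub 6 for 5: 4·6 + 4; = 28; G_2 = 28−1 = 27
step 2: 27 = 4·6 + 3; sub 7 for 6: 4·7 + 3; = 31; G_3 = 31−1 = 30
step 3: 30 = 4·7 + 2; sub 8 for 7: 4·8 + 2; = 34; G_4 = 34−1 = 33
step 4: 33 = 4·8 + 1; sub 9 for 8: 4·9 + 1; = 37; G_5 = 37−1 = 36
step 5: 36 = 4·9; sub 10 for 9: 4·10; = 40; G_6 = 40−1 = 39
step 6: 39 = 3·10 + 9; sub 11 for 10: 3·11 + 9; = 42; G_7 = 42−1 = 41
step 7: 41 = 3·11 + 8; sub 12 for 11: 3·12 + 8; = 44; G_8 = 44−1 = 43

2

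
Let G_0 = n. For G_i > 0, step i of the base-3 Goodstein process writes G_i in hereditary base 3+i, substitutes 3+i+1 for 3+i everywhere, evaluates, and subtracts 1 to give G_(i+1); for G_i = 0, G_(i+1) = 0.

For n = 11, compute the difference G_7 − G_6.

4

step 0: 11 = 3^2 + 2; sub 4 for 3: 4^2 + 2; = 18; G_1 = 18−1 = 17
step 1: 17 = 4^2 + 1; sub 5 for 4: 5^2 + 1; = 26; G_2 = 26−1 = 25
step 2: 25 = 5^2; sub 6 for 5: 6^2; = 36; G_3 = 36−1 = 35
step 3: 35 = 5·6 + 5; sub 7 for 6: 5·7 + 5; = 40; G_4 = 40−1 = 39
step 4: 39 = 5·7 + 4; sub 8 for 7: 5·8 + 4; = 44; G_5 = 44−1 = 43
step 5: 43 = 5·8 + 3; sub 9 for 8: 5·9 + 3; = 48; G_6 = 48−1 = 47
step 6: 47 = 5·9 + 2; sub 10 for 9: 5·10 + 2; = 52; G_7 = 52−1 = 51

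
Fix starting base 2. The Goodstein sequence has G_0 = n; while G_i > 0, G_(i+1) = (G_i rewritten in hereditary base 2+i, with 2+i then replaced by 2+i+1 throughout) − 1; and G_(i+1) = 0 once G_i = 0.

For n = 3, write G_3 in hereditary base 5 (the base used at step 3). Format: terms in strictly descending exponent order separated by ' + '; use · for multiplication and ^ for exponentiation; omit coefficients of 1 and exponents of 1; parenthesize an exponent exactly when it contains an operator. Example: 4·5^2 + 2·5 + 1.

2

3 —HB2→ 2 + 1 —bump→ 3 + 1 = 4 —(−1)→ 3
3 —HB3→ 3 —bump→ 4 = 4 —(−1)→ 3
3 —HB4→ 3 —bump→ 3 = 3 —(−1)→ 2
2 —HB5→ 2 —bump→ 2 = 2 —(−1)→ 1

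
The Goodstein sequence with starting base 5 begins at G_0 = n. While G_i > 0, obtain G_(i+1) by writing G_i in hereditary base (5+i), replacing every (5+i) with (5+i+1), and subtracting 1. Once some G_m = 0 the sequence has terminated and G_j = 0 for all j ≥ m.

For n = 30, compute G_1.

(0) 30|_5 = 5^2 + 5 ↦ 6^2 + 6|_6 = 42 ⇒ 41
(1) 41|_6 = 6^2 + 5 ↦ 7^2 + 5|_7 = 54 ⇒ 53

41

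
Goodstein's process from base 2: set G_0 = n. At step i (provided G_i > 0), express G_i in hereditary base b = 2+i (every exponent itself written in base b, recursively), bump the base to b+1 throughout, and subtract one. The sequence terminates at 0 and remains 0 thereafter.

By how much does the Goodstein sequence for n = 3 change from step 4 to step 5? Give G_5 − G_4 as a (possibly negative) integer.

-1

i=0: 3 = 2 + 1 (b=2); 2→3: 3 + 1 = 4; 4−1 = 3
i=1: 3 = 3 (b=3); 3→4: 4 = 4; 4−1 = 3
i=2: 3 = 3 (b=4); 4→5: 3 = 3; 3−1 = 2
i=3: 2 = 2 (b=5); 5→6: 2 = 2; 2−1 = 1
i=4: 1 = 1 (b=6); 6→7: 1 = 1; 1−1 = 0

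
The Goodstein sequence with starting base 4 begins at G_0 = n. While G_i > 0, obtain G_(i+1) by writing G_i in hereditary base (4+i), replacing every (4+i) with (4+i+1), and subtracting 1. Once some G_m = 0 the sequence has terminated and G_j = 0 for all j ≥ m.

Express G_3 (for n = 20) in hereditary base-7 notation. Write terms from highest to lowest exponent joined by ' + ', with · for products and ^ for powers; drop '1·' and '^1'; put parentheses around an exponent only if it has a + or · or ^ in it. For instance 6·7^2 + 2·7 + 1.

7^2 + 2

step 0: 20 = 4^2 + 4; sub 5 for 4: 5^2 + 5; = 30; G_1 = 30−1 = 29
step 1: 29 = 5^2 + 4; sub 6 for 5: 6^2 + 4; = 40; G_2 = 40−1 = 39
step 2: 39 = 6^2 + 3; sub 7 for 6: 7^2 + 3; = 52; G_3 = 52−1 = 51
step 3: 51 = 7^2 + 2; sub 8 for 7: 8^2 + 2; = 66; G_4 = 66−1 = 65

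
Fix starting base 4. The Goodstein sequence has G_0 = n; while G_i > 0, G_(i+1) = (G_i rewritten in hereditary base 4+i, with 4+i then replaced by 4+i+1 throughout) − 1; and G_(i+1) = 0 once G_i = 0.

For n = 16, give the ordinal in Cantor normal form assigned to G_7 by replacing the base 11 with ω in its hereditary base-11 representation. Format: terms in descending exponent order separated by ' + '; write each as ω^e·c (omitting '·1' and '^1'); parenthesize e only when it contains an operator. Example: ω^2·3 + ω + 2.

ω·3 + 8

16 —HB4→ 4^2 —bump→ 5^2 = 25 —(−1)→ 24
24 —HB5→ 4·5 + 4 —bump→ 4·6 + 4 = 28 —(−1)→ 27
27 —HB6→ 4·6 + 3 —bump→ 4·7 + 3 = 31 —(−1)→ 30
30 —HB7→ 4·7 + 2 —bump→ 4·8 + 2 = 34 —(−1)→ 33
33 —HB8→ 4·8 + 1 —bump→ 4·9 + 1 = 37 —(−1)→ 36
36 —HB9→ 4·9 —bump→ 4·10 = 40 —(−1)→ 39
39 —HB10→ 3·10 + 9 —bump→ 3·11 + 9 = 42 —(−1)→ 41
41 —HB11→ 3·11 + 8 —bump→ 3·12 + 8 = 44 —(−1)→ 43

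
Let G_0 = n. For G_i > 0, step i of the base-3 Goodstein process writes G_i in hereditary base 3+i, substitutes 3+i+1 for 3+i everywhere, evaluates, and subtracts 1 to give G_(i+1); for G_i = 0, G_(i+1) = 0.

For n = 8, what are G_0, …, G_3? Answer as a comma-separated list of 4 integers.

[0] 8 ≡ 2·3 + 2 (base 3). Lift 4: 10. −1: 9.
[1] 9 ≡ 2·4 + 1 (base 4). Lift 5: 11. −1: 10.
[2] 10 ≡ 2·5 (base 5). Lift 6: 12. −1: 11.

8, 9, 10, 11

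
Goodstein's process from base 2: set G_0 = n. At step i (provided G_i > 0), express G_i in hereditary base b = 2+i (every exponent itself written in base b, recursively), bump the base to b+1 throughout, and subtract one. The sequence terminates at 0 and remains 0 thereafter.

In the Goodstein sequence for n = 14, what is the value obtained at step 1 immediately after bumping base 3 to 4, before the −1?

1282

G_0 = 14. HB_2(14) = 2^(2 + 1) + 2^2 + 2. Bump = 111. G_1 = 110.
G_1 = 110. HB_3(110) = 3^(3 + 1) + 3^3 + 2. Bump = 1282. G_2 = 1281.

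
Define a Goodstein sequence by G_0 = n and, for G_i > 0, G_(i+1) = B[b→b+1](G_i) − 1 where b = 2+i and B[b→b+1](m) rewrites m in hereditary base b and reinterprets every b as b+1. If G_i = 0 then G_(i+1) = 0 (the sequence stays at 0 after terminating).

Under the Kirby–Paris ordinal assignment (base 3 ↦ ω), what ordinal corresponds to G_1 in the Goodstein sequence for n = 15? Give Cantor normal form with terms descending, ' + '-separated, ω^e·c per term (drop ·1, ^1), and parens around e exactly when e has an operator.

G_0 = 15. HB_2(15) = 2^(2 + 1) + 2^2 + 2 + 1. Bump = 112. G_1 = 111.
G_1 = 111. HB_3(111) = 3^(3 + 1) + 3^3 + 3. Bump = 1284. G_2 = 1283.

ω^(ω + 1) + ω^ω + ω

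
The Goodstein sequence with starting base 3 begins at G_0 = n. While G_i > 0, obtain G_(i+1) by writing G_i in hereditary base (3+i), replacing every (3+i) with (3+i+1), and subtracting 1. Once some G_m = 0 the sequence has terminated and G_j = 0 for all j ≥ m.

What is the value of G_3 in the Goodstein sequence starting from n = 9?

19

(0) 9|_3 = 3^2 ↦ 4^2|_4 = 16 ⇒ 15
(1) 15|_4 = 3·4 + 3 ↦ 3·5 + 3|_5 = 18 ⇒ 17
(2) 17|_5 = 3·5 + 2 ↦ 3·6 + 2|_6 = 20 ⇒ 19
(3) 19|_6 = 3·6 + 1 ↦ 3·7 + 1|_7 = 22 ⇒ 21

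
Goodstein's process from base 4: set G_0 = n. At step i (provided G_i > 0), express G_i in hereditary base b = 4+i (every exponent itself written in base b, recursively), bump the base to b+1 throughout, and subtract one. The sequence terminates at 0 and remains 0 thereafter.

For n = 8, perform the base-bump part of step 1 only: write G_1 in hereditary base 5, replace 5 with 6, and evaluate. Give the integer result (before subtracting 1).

[0] 8 ≡ 2·4 (base 4). Lift 5: 10. −1: 9.
[1] 9 ≡ 5 + 4 (base 5). Lift 6: 10. −1: 9.

10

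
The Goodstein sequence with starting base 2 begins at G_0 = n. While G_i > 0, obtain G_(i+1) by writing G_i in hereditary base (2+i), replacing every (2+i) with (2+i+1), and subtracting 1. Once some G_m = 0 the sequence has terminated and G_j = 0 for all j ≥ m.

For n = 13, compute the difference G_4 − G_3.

264619

13 —HB2→ 2^(2 + 1) + 2^2 + 1 —bump→ 3^(3 + 1) + 3^3 + 1 = 109 —(−1)→ 108
108 —HB3→ 3^(3 + 1) + 3^3 —bump→ 4^(4 + 1) + 4^4 = 1280 —(−1)→ 1279
1279 —HB4→ 4^(4 + 1) + 3·4^3 + 3·4^2 + 3·4 + 3 —bump→ 5^(5 + 1) + 3·5^3 + 3·5^2 + 3·5 + 3 = 16093 —(−1)→ 16092
16092 —HB5→ 5^(5 + 1) + 3·5^3 + 3·5^2 + 3·5 + 2 —bump→ 6^(6 + 1) + 3·6^3 + 3·6^2 + 3·6 + 2 = 280712 —(−1)→ 280711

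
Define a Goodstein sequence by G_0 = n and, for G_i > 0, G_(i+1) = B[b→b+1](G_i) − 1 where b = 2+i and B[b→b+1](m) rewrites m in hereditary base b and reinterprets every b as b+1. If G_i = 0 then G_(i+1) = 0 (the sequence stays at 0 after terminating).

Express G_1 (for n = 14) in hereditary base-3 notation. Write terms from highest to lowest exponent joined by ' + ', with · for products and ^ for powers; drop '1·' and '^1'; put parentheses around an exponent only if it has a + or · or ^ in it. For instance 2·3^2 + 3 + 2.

3^(3 + 1) + 3^3 + 2

i=0: 14 = 2^(2 + 1) + 2^2 + 2 (b=2); 2→3: 3^(3 + 1) + 3^3 + 3 = 111; 111−1 = 110
i=1: 110 = 3^(3 + 1) + 3^3 + 2 (b=3); 3→4: 4^(4 + 1) + 4^4 + 2 = 1282; 1282−1 = 1281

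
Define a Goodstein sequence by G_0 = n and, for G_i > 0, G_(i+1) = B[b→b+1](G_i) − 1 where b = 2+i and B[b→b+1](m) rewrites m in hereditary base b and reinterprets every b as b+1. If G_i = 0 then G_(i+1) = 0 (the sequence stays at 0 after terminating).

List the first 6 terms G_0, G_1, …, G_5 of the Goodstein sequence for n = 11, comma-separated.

G_0 = 11. HB_2(11) = 2^(2 + 1) + 2 + 1. Bump = 85. G_1 = 84.
G_1 = 84. HB_3(84) = 3^(3 + 1) + 3. Bump = 1028. G_2 = 1027.
G_2 = 1027. HB_4(1027) = 4^(4 + 1) + 3. Bump = 15628. G_3 = 15627.
G_3 = 15627. HB_5(15627) = 5^(5 + 1) + 2. Bump = 279938. G_4 = 279937.
G_4 = 279937. HB_6(279937) = 6^(6 + 1) + 1. Bump = 5764802. G_5 = 5764801.

11, 84, 1027, 15627, 279937, 5764801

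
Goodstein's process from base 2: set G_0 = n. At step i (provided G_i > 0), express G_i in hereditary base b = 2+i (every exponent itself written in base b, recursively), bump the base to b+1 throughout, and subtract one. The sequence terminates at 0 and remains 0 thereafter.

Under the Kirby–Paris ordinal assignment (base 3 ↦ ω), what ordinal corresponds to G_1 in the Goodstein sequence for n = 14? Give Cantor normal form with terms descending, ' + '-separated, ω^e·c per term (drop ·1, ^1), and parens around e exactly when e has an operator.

14 —HB2→ 2^(2 + 1) + 2^2 + 2 —bump→ 3^(3 + 1) + 3^3 + 3 = 111 —(−1)→ 110
110 —HB3→ 3^(3 + 1) + 3^3 + 2 —bump→ 4^(4 + 1) + 4^4 + 2 = 1282 —(−1)→ 1281

ω^(ω + 1) + ω^ω + 2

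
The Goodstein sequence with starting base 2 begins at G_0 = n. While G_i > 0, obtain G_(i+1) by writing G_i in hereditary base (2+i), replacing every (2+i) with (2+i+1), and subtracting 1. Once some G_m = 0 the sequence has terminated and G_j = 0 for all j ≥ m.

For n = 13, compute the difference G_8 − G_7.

96513216470

G_0=13  [base 2] 2^(2 + 1) + 2^2 + 1  →[2↦3]→  3^(3 + 1) + 3^3 + 1 = 109  −1 ⇒ G_1=108
G_1=108  [base 3] 3^(3 + 1) + 3^3  →[3↦4]→  4^(4 + 1) + 4^4 = 1280  −1 ⇒ G_2=1279
G_2=1279  [base 4] 4^(4 + 1) + 3·4^3 + 3·4^2 + 3·4 + 3  →[4↦5]→  5^(5 + 1) + 3·5^3 + 3·5^2 + 3·5 + 3 = 16093  −1 ⇒ G_3=16092
G_3=16092  [base 5] 5^(5 + 1) + 3·5^3 + 3·5^2 + 3·5 + 2  →[5↦6]→  6^(6 + 1) + 3·6^3 + 3·6^2 + 3·6 + 2 = 280712  −1 ⇒ G_4=280711
G_4=280711  [base 6] 6^(6 + 1) + 3·6^3 + 3·6^2 + 3·6 + 1  →[6↦7]→  7^(7 + 1) + 3·7^3 + 3·7^2 + 3·7 + 1 = 5765999  −1 ⇒ G_5=5765998
G_5=5765998  [base 7] 7^(7 + 1) + 3·7^3 + 3·7^2 + 3·7  →[7↦8]→  8^(8 + 1) + 3·8^3 + 3·8^2 + 3·8 = 134219480  −1 ⇒ G_6=134219479
G_6=134219479  [base 8] 8^(8 + 1) + 3·8^3 + 3·8^2 + 2·8 + 7  →[8↦9]→  9^(9 + 1) + 3·9^3 + 3·9^2 + 2·9 + 7 = 3486786856  −1 ⇒ G_7=3486786855
G_7=3486786855  [base 9] 9^(9 + 1) + 3·9^3 + 3·9^2 + 2·9 + 6  →[9↦10]→  10^(10 + 1) + 3·10^3 + 3·10^2 + 2·10 + 6 = 100000003326  −1 ⇒ G_8=100000003325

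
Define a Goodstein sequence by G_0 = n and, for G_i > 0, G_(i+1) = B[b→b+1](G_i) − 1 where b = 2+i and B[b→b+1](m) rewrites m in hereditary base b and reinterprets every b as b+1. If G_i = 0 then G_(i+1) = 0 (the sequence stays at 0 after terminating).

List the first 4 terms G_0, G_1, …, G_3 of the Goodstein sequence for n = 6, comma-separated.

i=0: 6 = 2^2 + 2 (b=2); 2→3: 3^3 + 3 = 30; 30−1 = 29
i=1: 29 = 3^3 + 2 (b=3); 3→4: 4^4 + 2 = 258; 258−1 = 257
i=2: 257 = 4^4 + 1 (b=4); 4→5: 5^5 + 1 = 3126; 3126−1 = 3125

6, 29, 257, 3125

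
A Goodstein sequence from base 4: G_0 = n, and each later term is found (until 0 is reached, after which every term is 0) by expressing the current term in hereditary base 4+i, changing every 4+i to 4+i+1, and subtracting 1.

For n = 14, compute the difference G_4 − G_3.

[0] 14 ≡ 3·4 + 2 (base 4). Lift 5: 17. −1: 16.
[1] 16 ≡ 3·5 + 1 (base 5). Lift 6: 19. −1: 18.
[2] 18 ≡ 3·6 (base 6). Lift 7: 21. −1: 20.
[3] 20 ≡ 2·7 + 6 (base 7). Lift 8: 22. −1: 21.

1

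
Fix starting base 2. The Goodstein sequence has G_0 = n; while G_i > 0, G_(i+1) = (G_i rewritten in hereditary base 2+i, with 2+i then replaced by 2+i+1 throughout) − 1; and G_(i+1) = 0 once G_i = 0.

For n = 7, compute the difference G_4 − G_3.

step 0: 7 = 2^2 + 2 + 1; sub 3 for 2: 3^3 + 3 + 1; = 31; G_1 = 31−1 = 30
step 1: 30 = 3^3 + 3; sub 4 for 3: 4^4 + 4; = 260; G_2 = 260−1 = 259
step 2: 259 = 4^4 + 3; sub 5 for 4: 5^5 + 3; = 3128; G_3 = 3128−1 = 3127
step 3: 3127 = 5^5 + 2; sub 6 for 5: 6^6 + 2; = 46658; G_4 = 46658−1 = 46657

43530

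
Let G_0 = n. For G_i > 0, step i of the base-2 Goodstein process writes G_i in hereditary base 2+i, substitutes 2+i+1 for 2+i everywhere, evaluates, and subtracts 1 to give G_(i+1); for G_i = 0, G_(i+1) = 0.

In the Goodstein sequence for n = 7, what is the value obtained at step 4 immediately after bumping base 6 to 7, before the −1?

823544

(0) 7|_2 = 2^2 + 2 + 1 ↦ 3^3 + 3 + 1|_3 = 31 ⇒ 30
(1) 30|_3 = 3^3 + 3 ↦ 4^4 + 4|_4 = 260 ⇒ 259
(2) 259|_4 = 4^4 + 3 ↦ 5^5 + 3|_5 = 3128 ⇒ 3127
(3) 3127|_5 = 5^5 + 2 ↦ 6^6 + 2|_6 = 46658 ⇒ 46657
(4) 46657|_6 = 6^6 + 1 ↦ 7^7 + 1|_7 = 823544 ⇒ 823543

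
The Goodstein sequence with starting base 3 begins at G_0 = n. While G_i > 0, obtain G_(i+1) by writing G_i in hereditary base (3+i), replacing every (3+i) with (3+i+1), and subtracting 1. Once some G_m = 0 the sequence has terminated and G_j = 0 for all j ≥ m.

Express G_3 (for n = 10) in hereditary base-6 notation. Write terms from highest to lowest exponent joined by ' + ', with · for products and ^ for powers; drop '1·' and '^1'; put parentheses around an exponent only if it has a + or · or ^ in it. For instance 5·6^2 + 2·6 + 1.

i=0: 10 = 3^2 + 1 (b=3); 3→4: 4^2 + 1 = 17; 17−1 = 16
i=1: 16 = 4^2 (b=4); 4→5: 5^2 = 25; 25−1 = 24
i=2: 24 = 4·5 + 4 (b=5); 5→6: 4·6 + 4 = 28; 28−1 = 27
i=3: 27 = 4·6 + 3 (b=6); 6→7: 4·7 + 3 = 31; 31−1 = 30

4·6 + 3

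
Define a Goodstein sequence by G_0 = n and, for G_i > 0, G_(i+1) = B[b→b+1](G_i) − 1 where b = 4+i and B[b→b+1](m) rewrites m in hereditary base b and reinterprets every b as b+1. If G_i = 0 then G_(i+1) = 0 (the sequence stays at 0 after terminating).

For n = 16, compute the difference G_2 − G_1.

base 4: 16 = 4^2; at 5: 5^2 = 25; next = 24
base 5: 24 = 4·5 + 4; at 6: 4·6 + 4 = 28; next = 27

3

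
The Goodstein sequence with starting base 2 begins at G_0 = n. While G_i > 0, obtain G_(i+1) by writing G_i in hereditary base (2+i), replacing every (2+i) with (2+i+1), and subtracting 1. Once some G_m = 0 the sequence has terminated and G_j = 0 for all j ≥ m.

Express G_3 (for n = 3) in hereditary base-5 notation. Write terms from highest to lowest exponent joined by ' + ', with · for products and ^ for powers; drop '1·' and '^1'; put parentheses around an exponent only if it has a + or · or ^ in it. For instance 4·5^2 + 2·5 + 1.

2

G_0=3  [base 2] 2 + 1  →[2↦3]→  3 + 1 = 4  −1 ⇒ G_1=3
G_1=3  [base 3] 3  →[3↦4]→  4 = 4  −1 ⇒ G_2=3
G_2=3  [base 4] 3  →[4↦5]→  3 = 3  −1 ⇒ G_3=2
G_3=2  [base 5] 2  →[5↦6]→  2 = 2  −1 ⇒ G_4=1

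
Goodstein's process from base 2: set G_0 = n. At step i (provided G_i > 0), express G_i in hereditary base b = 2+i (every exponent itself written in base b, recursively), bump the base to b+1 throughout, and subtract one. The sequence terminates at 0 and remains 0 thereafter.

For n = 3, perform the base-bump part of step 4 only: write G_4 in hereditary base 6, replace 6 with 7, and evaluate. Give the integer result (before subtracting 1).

3 —HB2→ 2 + 1 —bump→ 3 + 1 = 4 —(−1)→ 3
3 —HB3→ 3 —bump→ 4 = 4 —(−1)→ 3
3 —HB4→ 3 —bump→ 3 = 3 —(−1)→ 2
2 —HB5→ 2 —bump→ 2 = 2 —(−1)→ 1

1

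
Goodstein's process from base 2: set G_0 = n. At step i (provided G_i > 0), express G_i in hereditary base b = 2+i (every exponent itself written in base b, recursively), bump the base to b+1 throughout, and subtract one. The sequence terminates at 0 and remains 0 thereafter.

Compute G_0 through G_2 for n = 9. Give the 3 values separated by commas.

9, 81, 1023

G_0 = 9. HB_2(9) = 2^(2 + 1) + 1. Bump = 82. G_1 = 81.
G_1 = 81. HB_3(81) = 3^(3 + 1). Bump = 1024. G_2 = 1023.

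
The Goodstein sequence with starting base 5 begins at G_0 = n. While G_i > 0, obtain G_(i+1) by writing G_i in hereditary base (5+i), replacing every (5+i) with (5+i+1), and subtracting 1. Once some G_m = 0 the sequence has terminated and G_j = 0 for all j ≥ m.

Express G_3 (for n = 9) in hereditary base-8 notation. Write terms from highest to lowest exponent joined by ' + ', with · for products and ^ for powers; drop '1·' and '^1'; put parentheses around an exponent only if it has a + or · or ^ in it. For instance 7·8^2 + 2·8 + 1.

i=0: 9 = 5 + 4 (b=5); 5→6: 6 + 4 = 10; 10−1 = 9
i=1: 9 = 6 + 3 (b=6); 6→7: 7 + 3 = 10; 10−1 = 9
i=2: 9 = 7 + 2 (b=7); 7→8: 8 + 2 = 10; 10−1 = 9

8 + 1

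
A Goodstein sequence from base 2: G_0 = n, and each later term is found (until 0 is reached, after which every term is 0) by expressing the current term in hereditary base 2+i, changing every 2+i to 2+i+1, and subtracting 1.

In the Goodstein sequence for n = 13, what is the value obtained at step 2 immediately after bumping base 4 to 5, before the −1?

(0) 13|_2 = 2^(2 + 1) + 2^2 + 1 ↦ 3^(3 + 1) + 3^3 + 1|_3 = 109 ⇒ 108
(1) 108|_3 = 3^(3 + 1) + 3^3 ↦ 4^(4 + 1) + 4^4|_4 = 1280 ⇒ 1279

16093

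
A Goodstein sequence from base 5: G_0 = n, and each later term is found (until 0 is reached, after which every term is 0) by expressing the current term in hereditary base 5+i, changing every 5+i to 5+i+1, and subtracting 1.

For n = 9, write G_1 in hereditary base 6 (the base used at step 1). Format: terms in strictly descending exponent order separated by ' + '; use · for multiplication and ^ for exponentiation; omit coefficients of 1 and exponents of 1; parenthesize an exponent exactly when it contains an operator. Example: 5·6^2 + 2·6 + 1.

[0] 9 ≡ 5 + 4 (base 5). Lift 6: 10. −1: 9.
[1] 9 ≡ 6 + 3 (base 6). Lift 7: 10. −1: 9.

6 + 3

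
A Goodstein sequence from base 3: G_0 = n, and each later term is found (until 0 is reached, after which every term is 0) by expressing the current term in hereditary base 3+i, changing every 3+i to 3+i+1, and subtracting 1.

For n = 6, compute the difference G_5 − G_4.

step 0: 6 = 2·3; sub 4 for 3: 2·4; = 8; G_1 = 8−1 = 7
step 1: 7 = 4 + 3; sub 5 for 4: 5 + 3; = 8; G_2 = 8−1 = 7
step 2: 7 = 5 + 2; sub 6 for 5: 6 + 2; = 8; G_3 = 8−1 = 7
step 3: 7 = 6 + 1; sub 7 for 6: 7 + 1; = 8; G_4 = 8−1 = 7
step 4: 7 = 7; sub 8 for 7: 8; = 8; G_5 = 8−1 = 7

0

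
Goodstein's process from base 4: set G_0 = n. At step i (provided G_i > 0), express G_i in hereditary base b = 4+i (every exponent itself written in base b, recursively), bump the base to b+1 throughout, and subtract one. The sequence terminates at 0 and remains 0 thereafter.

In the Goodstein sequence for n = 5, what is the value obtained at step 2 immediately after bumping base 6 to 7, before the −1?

(0) 5|_4 = 4 + 1 ↦ 5 + 1|_5 = 6 ⇒ 5
(1) 5|_5 = 5 ↦ 6|_6 = 6 ⇒ 5
(2) 5|_6 = 5 ↦ 5|_7 = 5 ⇒ 4

5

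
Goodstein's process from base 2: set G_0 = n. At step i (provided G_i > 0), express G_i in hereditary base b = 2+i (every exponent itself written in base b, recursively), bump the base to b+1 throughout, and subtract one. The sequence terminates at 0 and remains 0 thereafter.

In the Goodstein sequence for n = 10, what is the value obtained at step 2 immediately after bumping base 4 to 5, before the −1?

15626

i=0: 10 = 2^(2 + 1) + 2 (b=2); 2→3: 3^(3 + 1) + 3 = 84; 84−1 = 83
i=1: 83 = 3^(3 + 1) + 2 (b=3); 3→4: 4^(4 + 1) + 2 = 1026; 1026−1 = 1025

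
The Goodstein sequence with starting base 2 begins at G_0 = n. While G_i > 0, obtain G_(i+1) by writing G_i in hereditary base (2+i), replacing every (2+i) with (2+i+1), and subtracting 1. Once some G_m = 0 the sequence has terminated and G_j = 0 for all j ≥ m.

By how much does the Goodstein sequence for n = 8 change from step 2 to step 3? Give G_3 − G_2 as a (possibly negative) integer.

G_0=8  [base 2] 2^(2 + 1)  →[2↦3]→  3^(3 + 1) = 81  −1 ⇒ G_1=80
G_1=80  [base 3] 2·3^3 + 2·3^2 + 2·3 + 2  →[3↦4]→  2·4^4 + 2·4^2 + 2·4 + 2 = 554  −1 ⇒ G_2=553
G_2=553  [base 4] 2·4^4 + 2·4^2 + 2·4 + 1  →[4↦5]→  2·5^5 + 2·5^2 + 2·5 + 1 = 6311  −1 ⇒ G_3=6310

5757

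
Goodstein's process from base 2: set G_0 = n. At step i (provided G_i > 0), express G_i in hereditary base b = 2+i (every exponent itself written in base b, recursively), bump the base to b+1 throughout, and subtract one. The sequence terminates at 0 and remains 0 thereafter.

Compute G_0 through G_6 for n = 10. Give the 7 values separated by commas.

10, 83, 1025, 15625, 279935, 4215754, 84073323

step 0: 10 = 2^(2 + 1) + 2; sub 3 for 2: 3^(3 + 1) + 3; = 84; G_1 = 84−1 = 83
step 1: 83 = 3^(3 + 1) + 2; sub 4 for 3: 4^(4 + 1) + 2; = 1026; G_2 = 1026−1 = 1025
step 2: 1025 = 4^(4 + 1) + 1; sub 5 for 4: 5^(5 + 1) + 1; = 15626; G_3 = 15626−1 = 15625
step 3: 15625 = 5^(5 + 1); sub 6 for 5: 6^(6 + 1); = 279936; G_4 = 279936−1 = 279935
step 4: 279935 = 5·6^6 + 5·6^5 + 5·6^4 + 5·6^3 + 5·6^2 + 5·6 + 5; sub 7 for 6: 5·7^7 + 5·7^5 + 5·7^4 + 5·7^3 + 5·7^2 + 5·7 + 5; = 4215755; G_5 = 4215755−1 = 4215754
step 5: 4215754 = 5·7^7 + 5·7^5 + 5·7^4 + 5·7^3 + 5·7^2 + 5·7 + 4; sub 8 for 7: 5·8^8 + 5·8^5 + 5·8^4 + 5·8^3 + 5·8^2 + 5·8 + 4; = 84073324; G_6 = 84073324−1 = 84073323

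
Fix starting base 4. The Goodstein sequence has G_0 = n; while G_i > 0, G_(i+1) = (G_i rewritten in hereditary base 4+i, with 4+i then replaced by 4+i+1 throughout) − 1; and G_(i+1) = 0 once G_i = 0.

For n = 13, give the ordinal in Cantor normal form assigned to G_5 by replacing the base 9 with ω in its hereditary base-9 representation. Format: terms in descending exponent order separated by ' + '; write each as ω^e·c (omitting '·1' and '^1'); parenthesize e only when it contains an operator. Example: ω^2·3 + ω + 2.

ω·2 + 2

base 4: 13 = 3·4 + 1; at 5: 3·5 + 1 = 16; next = 15
base 5: 15 = 3·5; at 6: 3·6 = 18; next = 17
base 6: 17 = 2·6 + 5; at 7: 2·7 + 5 = 19; next = 18
base 7: 18 = 2·7 + 4; at 8: 2·8 + 4 = 20; next = 19
base 8: 19 = 2·8 + 3; at 9: 2·9 + 3 = 21; next = 20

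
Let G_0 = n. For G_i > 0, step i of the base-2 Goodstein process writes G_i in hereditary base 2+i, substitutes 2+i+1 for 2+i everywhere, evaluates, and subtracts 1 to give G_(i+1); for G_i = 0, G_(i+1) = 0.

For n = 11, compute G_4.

(0) 11|_2 = 2^(2 + 1) + 2 + 1 ↦ 3^(3 + 1) + 3 + 1|_3 = 85 ⇒ 84
(1) 84|_3 = 3^(3 + 1) + 3 ↦ 4^(4 + 1) + 4|_4 = 1028 ⇒ 1027
(2) 1027|_4 = 4^(4 + 1) + 3 ↦ 5^(5 + 1) + 3|_5 = 15628 ⇒ 15627
(3) 15627|_5 = 5^(5 + 1) + 2 ↦ 6^(6 + 1) + 2|_6 = 279938 ⇒ 279937
(4) 279937|_6 = 6^(6 + 1) + 1 ↦ 7^(7 + 1) + 1|_7 = 5764802 ⇒ 5764801

279937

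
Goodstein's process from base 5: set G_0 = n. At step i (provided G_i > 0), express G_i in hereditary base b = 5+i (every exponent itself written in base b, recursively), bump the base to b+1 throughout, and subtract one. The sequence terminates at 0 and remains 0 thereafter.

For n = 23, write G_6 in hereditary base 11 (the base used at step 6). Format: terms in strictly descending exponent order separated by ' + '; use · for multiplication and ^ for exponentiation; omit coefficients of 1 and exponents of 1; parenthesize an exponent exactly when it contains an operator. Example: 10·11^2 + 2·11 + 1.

3·11 + 6

(0) 23|_5 = 4·5 + 3 ↦ 4·6 + 3|_6 = 27 ⇒ 26
(1) 26|_6 = 4·6 + 2 ↦ 4·7 + 2|_7 = 30 ⇒ 29
(2) 29|_7 = 4·7 + 1 ↦ 4·8 + 1|_8 = 33 ⇒ 32
(3) 32|_8 = 4·8 ↦ 4·9|_9 = 36 ⇒ 35
(4) 35|_9 = 3·9 + 8 ↦ 3·10 + 8|_10 = 38 ⇒ 37
(5) 37|_10 = 3·10 + 7 ↦ 3·11 + 7|_11 = 40 ⇒ 39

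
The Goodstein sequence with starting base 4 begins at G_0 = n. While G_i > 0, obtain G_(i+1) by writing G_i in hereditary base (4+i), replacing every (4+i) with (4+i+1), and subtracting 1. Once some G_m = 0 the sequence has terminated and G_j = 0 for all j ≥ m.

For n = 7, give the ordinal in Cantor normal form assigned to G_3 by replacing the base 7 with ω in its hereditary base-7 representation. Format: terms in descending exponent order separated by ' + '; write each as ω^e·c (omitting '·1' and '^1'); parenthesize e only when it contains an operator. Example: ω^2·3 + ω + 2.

G_0=7  [base 4] 4 + 3  →[4↦5]→  5 + 3 = 8  −1 ⇒ G_1=7
G_1=7  [base 5] 5 + 2  →[5↦6]→  6 + 2 = 8  −1 ⇒ G_2=7
G_2=7  [base 6] 6 + 1  →[6↦7]→  7 + 1 = 8  −1 ⇒ G_3=7
G_3=7  [base 7] 7  →[7↦8]→  8 = 8  −1 ⇒ G_4=7

ω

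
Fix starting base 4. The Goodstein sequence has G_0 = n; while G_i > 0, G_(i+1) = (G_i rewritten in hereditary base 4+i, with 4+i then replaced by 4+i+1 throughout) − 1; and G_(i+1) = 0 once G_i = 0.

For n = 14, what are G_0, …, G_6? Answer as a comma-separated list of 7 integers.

i=0: 14 = 3·4 + 2 (b=4); 4→5: 3·5 + 2 = 17; 17−1 = 16
i=1: 16 = 3·5 + 1 (b=5); 5→6: 3·6 + 1 = 19; 19−1 = 18
i=2: 18 = 3·6 (b=6); 6→7: 3·7 = 21; 21−1 = 20
i=3: 20 = 2·7 + 6 (b=7); 7→8: 2·8 + 6 = 22; 22−1 = 21
i=4: 21 = 2·8 + 5 (b=8); 8→9: 2·9 + 5 = 23; 23−1 = 22
i=5: 22 = 2·9 + 4 (b=9); 9→10: 2·10 + 4 = 24; 24−1 = 23

14, 16, 18, 20, 21, 22, 23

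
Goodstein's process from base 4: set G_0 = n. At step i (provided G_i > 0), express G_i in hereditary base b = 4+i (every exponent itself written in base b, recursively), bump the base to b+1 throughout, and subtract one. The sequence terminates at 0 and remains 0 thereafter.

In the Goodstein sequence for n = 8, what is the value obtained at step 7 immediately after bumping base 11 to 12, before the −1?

base 4: 8 = 2·4; at 5: 2·5 = 10; next = 9
base 5: 9 = 5 + 4; at 6: 6 + 4 = 10; next = 9
base 6: 9 = 6 + 3; at 7: 7 + 3 = 10; next = 9
base 7: 9 = 7 + 2; at 8: 8 + 2 = 10; next = 9
base 8: 9 = 8 + 1; at 9: 9 + 1 = 10; next = 9
base 9: 9 = 9; at 10: 10 = 10; next = 9
base 10: 9 = 9; at 11: 9 = 9; next = 8
base 11: 8 = 8; at 12: 8 = 8; next = 7

8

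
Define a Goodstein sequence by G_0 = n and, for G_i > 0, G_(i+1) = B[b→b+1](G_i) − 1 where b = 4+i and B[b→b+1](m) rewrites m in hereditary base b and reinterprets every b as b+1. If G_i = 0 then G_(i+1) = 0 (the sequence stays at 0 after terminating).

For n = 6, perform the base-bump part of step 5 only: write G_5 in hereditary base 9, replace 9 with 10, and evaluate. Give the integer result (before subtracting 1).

step 0: 6 = 4 + 2; sub 5 for 4: 5 + 2; = 7; G_1 = 7−1 = 6
step 1: 6 = 5 + 1; sub 6 for 5: 6 + 1; = 7; G_2 = 7−1 = 6
step 2: 6 = 6; sub 7 for 6: 7; = 7; G_3 = 7−1 = 6
step 3: 6 = 6; sub 8 for 7: 6; = 6; G_4 = 6−1 = 5
step 4: 5 = 5; sub 9 for 8: 5; = 5; G_5 = 5−1 = 4
step 5: 4 = 4; sub 10 for 9: 4; = 4; G_6 = 4−1 = 3

4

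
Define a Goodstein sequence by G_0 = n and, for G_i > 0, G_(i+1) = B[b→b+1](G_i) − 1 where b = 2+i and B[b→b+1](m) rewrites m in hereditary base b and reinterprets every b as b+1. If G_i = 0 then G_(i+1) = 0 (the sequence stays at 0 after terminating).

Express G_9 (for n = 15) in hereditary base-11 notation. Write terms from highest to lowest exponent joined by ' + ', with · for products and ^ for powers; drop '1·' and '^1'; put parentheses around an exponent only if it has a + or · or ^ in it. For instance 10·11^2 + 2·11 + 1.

base 2: 15 = 2^(2 + 1) + 2^2 + 2 + 1; at 3: 3^(3 + 1) + 3^3 + 3 + 1 = 112; next = 111
base 3: 111 = 3^(3 + 1) + 3^3 + 3; at 4: 4^(4 + 1) + 4^4 + 4 = 1284; next = 1283
base 4: 1283 = 4^(4 + 1) + 4^4 + 3; at 5: 5^(5 + 1) + 5^5 + 3 = 18753; next = 18752
base 5: 18752 = 5^(5 + 1) + 5^5 + 2; at 6: 6^(6 + 1) + 6^6 + 2 = 326594; next = 326593
base 6: 326593 = 6^(6 + 1) + 6^6 + 1; at 7: 7^(7 + 1) + 7^7 + 1 = 6588345; next = 6588344
base 7: 6588344 = 7^(7 + 1) + 7^7; at 8: 8^(8 + 1) + 8^8 = 150994944; next = 150994943
base 8: 150994943 = 8^(8 + 1) + 7·8^7 + 7·8^6 + 7·8^5 + 7·8^4 + 7·8^3 + 7·8^2 + 7·8 + 7; at 9: 9^(9 + 1) + 7·9^7 + 7·9^6 + 7·9^5 + 7·9^4 + 7·9^3 + 7·9^2 + 7·9 + 7 = 3524450281; next = 3524450280
base 9: 3524450280 = 9^(9 + 1) + 7·9^7 + 7·9^6 + 7·9^5 + 7·9^4 + 7·9^3 + 7·9^2 + 7·9 + 6; at 10: 10^(10 + 1) + 7·10^7 + 7·10^6 + 7·10^5 + 7·10^4 + 7·10^3 + 7·10^2 + 7·10 + 6 = 100077777776; next = 100077777775
base 10: 100077777775 = 10^(10 + 1) + 7·10^7 + 7·10^6 + 7·10^5 + 7·10^4 + 7·10^3 + 7·10^2 + 7·10 + 5; at 11: 11^(11 + 1) + 7·11^7 + 7·11^6 + 7·11^5 + 7·11^4 + 7·11^3 + 7·11^2 + 7·11 + 5 = 3138578427935; next = 3138578427934

11^(11 + 1) + 7·11^7 + 7·11^6 + 7·11^5 + 7·11^4 + 7·11^3 + 7·11^2 + 7·11 + 4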